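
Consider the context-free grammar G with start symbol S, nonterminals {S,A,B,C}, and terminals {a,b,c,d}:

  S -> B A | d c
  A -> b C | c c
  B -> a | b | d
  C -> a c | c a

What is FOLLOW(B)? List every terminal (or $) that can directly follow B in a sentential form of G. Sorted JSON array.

FIRST sets, iterate to fixpoint:
[1]
  A via A→b C: +{b}
  A via A→c c: +{c}
  B via B→a: +{a}
  B via B→b: +{b}
  B via B→d: +{d}
  C via C→a c: +{a}
  C via C→c a: +{c}
  S via S→B A: +{a,b,d}
  FIRST(S)={a,b,d}  FIRST(A)={b,c}  FIRST(B)={a,b,d}  FIRST(C)={a,c}
[2] (no change)
  FIRST(S)={a,b,d}  FIRST(A)={b,c}  FIRST(B)={a,b,d}  FIRST(C)={a,c}

FOLLOW iteration:
seed FOLLOW(S) with $
round 1:
  S→B A: FOLLOW(B) ⊇ FIRST(A) = {b,c}; new: +{b,c}
  S→B A: FOLLOW(A) ⊇ FOLLOW(S) ⊇ {$}; new: +{$}
  FOLLOW[S]={$}  FOLLOW[A]={$}  FOLLOW[B]={b,c}  FOLLOW[C]={}
round 2:
  A→b C: FOLLOW(C) ⊇ FOLLOW(A) ⊇ {$}; new: +{$}
  FOLLOW[S]={$}  FOLLOW[A]={$}  FOLLOW[B]={b,c}  FOLLOW[C]={$}
round 3: (stable)
  FOLLOW[S]={$}  FOLLOW[A]={$}  FOLLOW[B]={b,c}  FOLLOW[C]={$}

FOLLOW(B) = ["b", "c"]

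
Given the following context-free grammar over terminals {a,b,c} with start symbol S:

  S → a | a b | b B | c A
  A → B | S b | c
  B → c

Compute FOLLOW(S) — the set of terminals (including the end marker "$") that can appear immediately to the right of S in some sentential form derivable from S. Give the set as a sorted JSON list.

Compute FIRST by fixpoint:
[1]
  A via A→c: +{c}
  B via B→c: +{c}
  S via S→a: +{a}
  S via S→b B: +{b}
  S via S→c A: +{c}
  FIRST[S]={a,b,c}  FIRST[A]={c}  FIRST[B]={c}
[2]
  A via A→S b: +{a,b}
  FIRST[S]={a,b,c}  FIRST[A]={a,b,c}  FIRST[B]={c}
[3] (no change)
  FIRST[S]={a,b,c}  FIRST[A]={a,b,c}  FIRST[B]={c}

FOLLOW iteration:
initialize: $ ∈ FOLLOW(S)
round 1:
  A→S b: FOLLOW(S) ⊇ FIRST(b) = {b}; new: +{b}
  S→b B: FOLLOW(B) ⊇ FOLLOW(S) ⊇ {$,b}; new: +{$,b}
  S→c A: FOLLOW(A) ⊇ FOLLOW(S) ⊇ {$,b}; new: +{$,b}
  S: {$,b}  A: {$,b}  B: {$,b}
round 2: (no change)
  S: {$,b}  A: {$,b}  B: {$,b}

FOLLOW(S) = ["$", "b"]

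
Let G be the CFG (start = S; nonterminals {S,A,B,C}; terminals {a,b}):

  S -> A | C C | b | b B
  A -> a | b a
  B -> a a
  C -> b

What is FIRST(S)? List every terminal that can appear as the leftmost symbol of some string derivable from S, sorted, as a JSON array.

Compute FIRST by fixpoint:
iter 1:
  A via A→a: +{a}
  A via A→b a: +{b}
  B via B→a a: +{a}
  C via C→b: +{b}
  S via S→A: +{a,b}
  FIRST(S)={a,b}  FIRST(A)={a,b}  FIRST(B)={a}  FIRST(C)={b}
iter 2: (stable)
  FIRST(S)={a,b}  FIRST(A)={a,b}  FIRST(B)={a}  FIRST(C)={b}

FIRST(S) = ["a", "b"]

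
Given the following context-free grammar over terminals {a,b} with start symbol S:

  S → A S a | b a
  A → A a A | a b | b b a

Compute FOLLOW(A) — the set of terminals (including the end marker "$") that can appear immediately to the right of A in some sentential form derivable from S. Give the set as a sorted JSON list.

FIRST iteration:
iter 1:
  A via A→a b: +{a}
  A via A→b b a: +{b}
  S via S→A S a: +{a,b}
  S: {a,b}  A: {a,b}
iter 2: (no change)
  S: {a,b}  A: {a,b}

FOLLOW sets:
initialize: $ ∈ FOLLOW(S)
round 1:
  A→A a A: FOLLOW(A) ⊇ FIRST(a) = {a}; new: +{a}
  S→A S a: FOLLOW(A) ⊇ FIRST(S) = {a,b}; new: +{b}
  S→A S a: FOLLOW(S) ⊇ FIRST(a) = {a}; new: +{a}
  FOLLOW[S]={$,a}  FOLLOW[A]={a,b}
round 2: done
  FOLLOW[S]={$,a}  FOLLOW[A]={a,b}

FOLLOW(A) = ["a", "b"]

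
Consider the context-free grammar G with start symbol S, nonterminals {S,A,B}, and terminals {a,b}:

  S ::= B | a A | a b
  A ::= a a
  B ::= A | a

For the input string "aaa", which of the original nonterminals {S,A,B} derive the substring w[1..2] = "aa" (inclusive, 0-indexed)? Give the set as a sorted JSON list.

CNF form of G:
  S -> T0 A | T0 T0 | T0 T1 | a
  A -> T0 T0
  B -> T0 T0 | a
  T0 -> a
  T1 -> b

Fill CYK table bottom-up (cells [i..j] with 1 ≤ i ≤ j ≤ 2 only):
  [1..1]={B,S,T0}  "a"  orig:{B,S}
  [2..2]={B,S,T0}  "a"  orig:{B,S}
  [1..2]={A,B,S}  "aa"

Original NTs in T[1,2] deriving "aa": ["A", "B", "S"]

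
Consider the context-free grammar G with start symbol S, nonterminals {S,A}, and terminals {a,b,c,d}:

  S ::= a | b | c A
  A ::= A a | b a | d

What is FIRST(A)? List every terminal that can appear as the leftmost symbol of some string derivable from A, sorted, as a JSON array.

FIRST sets, iterate to fixpoint:
[1]
  A via A→b a: +{b}
  A via A→d: +{d}
  S via S→a: +{a}
  S via S→b: +{b}
  S via S→c A: +{c}
  FIRST[S]={a,b,c}  FIRST[A]={b,d}
[2] done
  FIRST[S]={a,b,c}  FIRST[A]={b,d}

FIRST(A) = ["b", "d"]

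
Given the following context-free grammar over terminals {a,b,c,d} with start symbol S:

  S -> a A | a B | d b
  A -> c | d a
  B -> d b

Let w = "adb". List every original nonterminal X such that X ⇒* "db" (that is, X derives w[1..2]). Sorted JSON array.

Convert to CNF:
  S -> T0 T2 | T1 A | T1 B
  A -> T0 T1 | c
  B -> T0 T2
  T0 -> d
  T1 -> a
  T2 -> b

CYK table (by increasing span), restricted to cells inside w[1..2]:
  cell(1,1) d: {T0}  orig:{}
  cell(2,2) b: {T2}  orig:{}
  cell(1,2) db: {B,S}

Original NTs in T[1,2] deriving "db": ["B", "S"]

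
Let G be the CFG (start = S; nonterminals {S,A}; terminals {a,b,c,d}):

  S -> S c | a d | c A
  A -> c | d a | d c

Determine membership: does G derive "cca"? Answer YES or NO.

Convert to CNF:
  S -> S T2 | T1 T0 | T2 A
  A -> T0 T1 | T0 T2 | c
  T0 -> d
  T1 -> a
  T2 -> c

Fill CYK table bottom-up:
  cell(0,0) c: {A,T2}  orig:{A}
  cell(1,1) c: {A,T2}  orig:{A}
  cell(2,2) a: {T1}  orig:{}
  cell(0,1) cc: {S}
  cell(1,2) ca: ∅
  cell(0,2) cca: ∅

S ∉ T[0,2] ⇒ NO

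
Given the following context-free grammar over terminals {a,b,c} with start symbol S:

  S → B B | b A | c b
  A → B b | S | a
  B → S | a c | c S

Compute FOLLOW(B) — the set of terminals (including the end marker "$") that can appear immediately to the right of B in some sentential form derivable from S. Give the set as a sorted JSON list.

Compute FIRST by fixpoint:
[1]
  A via A→a: +{a}
  B via B→a c: +{a}
  B via B→c S: +{c}
  S via S→B B: +{a,c}
  S via S→b A: +{b}
  FIRST(S)={a,b,c}  FIRST(A)={a}  FIRST(B)={a,c}
[2]
  A via A→B b: +{c}
  A via A→S: +{b}
  B via B→S: +{b}
  FIRST(S)={a,b,c}  FIRST(A)={a,b,c}  FIRST(B)={a,b,c}
[3] (stable)
  FIRST(S)={a,b,c}  FIRST(A)={a,b,c}  FIRST(B)={a,b,c}

FOLLOW sets:
seed FOLLOW(S) with $
[1]
  A→B b: FOLLOW(B) ⊇ FIRST(b) = {b}; new: +{b}
  B→S: FOLLOW(S) ⊇ FOLLOW(B) ⊇ {b}; new: +{b}
  S→B B: FOLLOW(B) ⊇ FIRST(B) = {a,b,c}; new: +{a,c}
  S→B B: FOLLOW(B) ⊇ FOLLOW(S) ⊇ {$,b}; new: +{$}
  S→b A: FOLLOW(A) ⊇ FOLLOW(S) ⊇ {$,b}; new: +{$,b}
  FOLLOW(S)={$,b}  FOLLOW(A)={$,b}  FOLLOW(B)={$,a,b,c}
[2]
  B→S: FOLLOW(S) ⊇ FOLLOW(B) ⊇ {$,a,b,c}; new: +{a,c}
  S→b A: FOLLOW(A) ⊇ FOLLOW(S) ⊇ {$,a,b,c}; new: +{a,c}
  FOLLOW(S)={$,a,b,c}  FOLLOW(A)={$,a,b,c}  FOLLOW(B)={$,a,b,c}
[3] (no change)
  FOLLOW(S)={$,a,b,c}  FOLLOW(A)={$,a,b,c}  FOLLOW(B)={$,a,b,c}

FOLLOW(B) = ["$", "a", "b", "c"]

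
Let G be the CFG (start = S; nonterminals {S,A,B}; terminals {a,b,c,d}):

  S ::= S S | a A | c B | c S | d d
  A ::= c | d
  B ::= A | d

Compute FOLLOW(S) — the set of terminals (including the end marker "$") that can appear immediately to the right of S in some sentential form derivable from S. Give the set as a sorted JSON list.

FIRST iteration:
iter 1:
  A via A→c: +{c}
  A via A→d: +{d}
  B via B→A: +{c,d}
  S via S→a A: +{a}
  S via S→c B: +{c}
  S via S→d d: +{d}
  S: {a,c,d}  A: {c,d}  B: {c,d}
iter 2: (stable)
  S: {a,c,d}  A: {c,d}  B: {c,d}

FOLLOW sets:
initialize: $ ∈ FOLLOW(S)
[1]
  S→S S: FOLLOW(S) ⊇ FIRST(S) = {a,c,d}; new: +{a,c,d}
  S→a A: FOLLOW(A) ⊇ FOLLOW(S) ⊇ {$,a,c,d}; new: +{$,a,c,d}
  S→c B: FOLLOW(B) ⊇ FOLLOW(S) ⊇ {$,a,c,d}; new: +{$,a,c,d}
  S: {$,a,c,d}  A: {$,a,c,d}  B: {$,a,c,d}
[2] — fixpoint
  S: {$,a,c,d}  A: {$,a,c,d}  B: {$,a,c,d}

FOLLOW(S) = ["$", "a", "c", "d"]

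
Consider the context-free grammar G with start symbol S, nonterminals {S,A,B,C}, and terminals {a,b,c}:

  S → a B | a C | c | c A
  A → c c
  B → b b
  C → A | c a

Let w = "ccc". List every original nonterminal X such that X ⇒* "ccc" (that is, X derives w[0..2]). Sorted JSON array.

Convert to CNF:
  S -> T0 A | T2 B | T2 C | c
  A -> T0 T0
  B -> T1 T1
  C -> T0 T0 | T0 T2
  T0 -> c
  T1 -> b
  T2 -> a

Fill CYK table bottom-up (cells [i..j] with 0 ≤ i ≤ j ≤ 2 only):
  [0..0]={S,T0}  "c"  orig:{S}
  [1..1]={S,T0}  "c"  orig:{S}
  [2..2]={S,T0}  "c"  orig:{S}
  [0..1]={A,C}  "cc"
  [1..2]={A,C}  "cc"
  [0..2]={S}  "ccc"

Original NTs in T[0,2] deriving "ccc": ["S"]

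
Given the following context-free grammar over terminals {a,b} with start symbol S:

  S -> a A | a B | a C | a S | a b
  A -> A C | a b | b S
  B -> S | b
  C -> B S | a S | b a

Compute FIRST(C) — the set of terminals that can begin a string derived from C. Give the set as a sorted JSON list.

Compute FIRST by fixpoint:
round 1:
  A via A→a b: +{a}
  A via A→b S: +{b}
  B via B→b: +{b}
  C via C→B S: +{b}
  C via C→a S: +{a}
  S via S→a A: +{a}
  FIRST(S)={a}  FIRST(A)={a,b}  FIRST(B)={b}  FIRST(C)={a,b}
round 2:
  B via B→S: +{a}
  FIRST(S)={a}  FIRST(A)={a,b}  FIRST(B)={a,b}  FIRST(C)={a,b}
round 3: — fixpoint
  FIRST(S)={a}  FIRST(A)={a,b}  FIRST(B)={a,b}  FIRST(C)={a,b}

FIRST(C) = ["a", "b"]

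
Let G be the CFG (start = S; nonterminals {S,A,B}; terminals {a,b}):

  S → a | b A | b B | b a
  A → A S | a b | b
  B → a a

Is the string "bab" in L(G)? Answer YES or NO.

CNF form of G:
  S -> T1 A | T1 B | T1 T0 | a
  A -> A S | T0 T1 | b
  B -> T0 T0
  T0 -> a
  T1 -> b

CYK fill:
  [0..0]={A,T1}  "b"  orig:{A}
  [1..1]={S,T0}  "a"  orig:{S}
  [2..2]={A,T1}  "b"  orig:{A}
  [0..1]={A,S}  "ba"
  [1..2]={A}  "ab"
  [0..2]={S}  "bab"

S ∈ T[0,2] ⇒ YES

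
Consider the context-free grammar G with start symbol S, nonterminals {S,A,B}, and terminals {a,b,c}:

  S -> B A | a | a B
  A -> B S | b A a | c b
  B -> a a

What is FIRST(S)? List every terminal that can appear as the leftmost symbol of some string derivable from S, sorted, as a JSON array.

FIRST iteration:
[1]
  A via A→b A a: +{b}
  A via A→c b: +{c}
  B via B→a a: +{a}
  S via S→B A: +{a}
  FIRST(S)={a}  FIRST(A)={b,c}  FIRST(B)={a}
[2]
  A via A→B S: +{a}
  FIRST(S)={a}  FIRST(A)={a,b,c}  FIRST(B)={a}
[3] — fixpoint
  FIRST(S)={a}  FIRST(A)={a,b,c}  FIRST(B)={a}

FIRST(S) = ["a"]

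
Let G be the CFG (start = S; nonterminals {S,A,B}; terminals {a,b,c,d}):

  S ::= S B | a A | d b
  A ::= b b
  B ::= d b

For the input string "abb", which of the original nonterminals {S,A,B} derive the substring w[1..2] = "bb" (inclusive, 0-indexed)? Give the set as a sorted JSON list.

Convert to CNF:
  S -> S B | T1 T0 | T2 A
  A -> T0 T0
  B -> T1 T0
  T0 -> b
  T1 -> d
  T2 -> a

CYK table (by increasing span), restricted to cells inside w[1..2]:
  cell(1,1) b: {T0}  orig:{}
  cell(2,2) b: {T0}  orig:{}
  cell(1,2) bb: {A}

Original NTs in T[1,2] deriving "bb": ["A"]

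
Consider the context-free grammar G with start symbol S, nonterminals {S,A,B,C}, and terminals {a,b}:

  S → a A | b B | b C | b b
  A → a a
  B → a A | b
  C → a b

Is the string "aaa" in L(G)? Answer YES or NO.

Convert to CNF:
  S -> T0 A | T1 B | T1 C | T1 T1
  A -> T0 T0
  B -> T0 A | b
  C -> T0 T1
  T0 -> a
  T1 -> b

Fill CYK table bottom-up:
  T[0,0] 'a' = {T0}  orig:{}
  T[1,1] 'a' = {T0}  orig:{}
  T[2,2] 'a' = {T0}  orig:{}
  T[0,1] 'aa' = {A}
  T[1,2] 'aa' = {A}
  T[0,2] 'aaa' = {B,S}

S ∈ T[0,2] ⇒ YES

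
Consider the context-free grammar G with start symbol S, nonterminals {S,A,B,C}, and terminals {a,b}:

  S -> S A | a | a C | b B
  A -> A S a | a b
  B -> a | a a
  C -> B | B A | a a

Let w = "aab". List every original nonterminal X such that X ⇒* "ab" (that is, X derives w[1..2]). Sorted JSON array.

Convert to CNF:
  S -> S A | T0 C | T1 B | a
  A -> A X2 | T0 T1
  B -> T0 T0 | a
  C -> B A | T0 T0 | a
  T0 -> a
  T1 -> b
  X2 -> S T0

CYK table (by increasing span) (cells [i..j] with 1 ≤ i ≤ j ≤ 2 only):
  [1..1]={B,C,S,T0}  "a"  orig:{B,C,S}
  [2..2]={T1}  "b"  orig:{}
  [1..2]={A}  "ab"

Original NTs in T[1,2] deriving "ab": ["A"]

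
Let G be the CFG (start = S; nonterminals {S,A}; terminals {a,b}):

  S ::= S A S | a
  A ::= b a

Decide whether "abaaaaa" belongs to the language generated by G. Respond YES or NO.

CNF form of G:
  S -> S X2 | a
  A -> T0 T1
  T0 -> b
  T1 -> a
  X2 -> A S

Fill CYK table bottom-up:
  T[0,0] 'a' = {S,T1}  orig:{S}
  T[1,1] 'b' = {T0}  orig:{}
  T[2,2] 'a' = {S,T1}  orig:{S}
  T[3,3] 'a' = {S,T1}  orig:{S}
  T[4,4] 'a' = {S,T1}  orig:{S}
  T[5,5] 'a' = {S,T1}  orig:{S}
  T[6,6] 'a' = {S,T1}  orig:{S}
  T[0,1] 'ab' = ∅
  T[1,2] 'ba' = {A}
  T[2,3] 'aa' = ∅
  T[3,4] 'aa' = ∅
  T[4,5] 'aa' = ∅
  T[5,6] 'aa' = ∅
  T[0,2] 'aba' = ∅
  T[1,3] 'baa' = {X2}  orig:{}
  T[2,4] 'aaa' = ∅
  T[3,5] 'aaa' = ∅
  T[4,6] 'aaa' = ∅
  T[0,3] 'abaa' = {S}
  T[1,4] 'baaa' = ∅
  T[2,5] 'aaaa' = ∅
  T[3,6] 'aaaa' = ∅
  T[0,4] 'abaaa' = ∅
  T[1,5] 'baaaa' = ∅
  T[2,6] 'aaaaa' = ∅
  T[0,5] 'abaaaa' = ∅
  T[1,6] 'baaaaa' = ∅
  T[0,6] 'abaaaaa' = ∅

S ∉ T[0,6] ⇒ NO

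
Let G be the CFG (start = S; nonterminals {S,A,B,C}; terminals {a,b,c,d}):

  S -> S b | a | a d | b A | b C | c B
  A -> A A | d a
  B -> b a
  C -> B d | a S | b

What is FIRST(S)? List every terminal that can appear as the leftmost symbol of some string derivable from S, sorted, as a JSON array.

Compute FIRST by fixpoint:
pass 1:
  A via A→d a: +{d}
  B via B→b a: +{b}
  C via C→B d: +{b}
  C via C→a S: +{a}
  S via S→a: +{a}
  S via S→b A: +{b}
  S via S→c B: +{c}
  FIRST[S]={a,b,c}  FIRST[A]={d}  FIRST[B]={b}  FIRST[C]={a,b}
pass 2: — fixpoint
  FIRST[S]={a,b,c}  FIRST[A]={d}  FIRST[B]={b}  FIRST[C]={a,b}

FIRST(S) = ["a", "b", "c"]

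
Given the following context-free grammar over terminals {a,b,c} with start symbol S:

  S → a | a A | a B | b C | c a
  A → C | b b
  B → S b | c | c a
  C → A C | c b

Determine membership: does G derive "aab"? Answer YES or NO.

Convert to CNF:
  S -> T0 C | T1 T2 | T2 A | T2 B | a
  A -> A C | T0 T0 | T1 T0
  B -> S T0 | T1 T2 | c
  C -> A C | T1 T0
  T0 -> b
  T1 -> c
  T2 -> a

CYK table (by increasing span):
  [0..0]={S,T2}  "a"  orig:{S}
  [1..1]={S,T2}  "a"  orig:{S}
  [2..2]={T0}  "b"  orig:{}
  [0..1]=∅  "aa"
  [1..2]={B}  "ab"
  [0..2]={S}  "aab"

S ∈ T[0,2] ⇒ YES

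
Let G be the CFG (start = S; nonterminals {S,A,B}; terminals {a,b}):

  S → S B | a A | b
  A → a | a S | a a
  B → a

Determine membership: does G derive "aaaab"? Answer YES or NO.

Convert to CNF:
  S -> S B | T0 A | b
  A -> T0 S | T0 T0 | a
  B -> a
  T0 -> a

Fill CYK table bottom-up:
  [0..0]={A,B,T0}  "a"  orig:{A,B}
  [1..1]={A,B,T0}  "a"  orig:{A,B}
  [2..2]={A,B,T0}  "a"  orig:{A,B}
  [3..3]={A,B,T0}  "a"  orig:{A,B}
  [4..4]={S}  "b"
  [0..1]={A,S}  "aa"
  [1..2]={A,S}  "aa"
  [2..3]={A,S}  "aa"
  [3..4]={A}  "ab"
  [0..2]={A,S}  "aaa"
  [1..3]={A,S}  "aaa"
  [2..4]={S}  "aab"
  [0..3]={A,S}  "aaaa"
  [1..4]={A}  "aaab"
  [0..4]={S}  "aaaab"

S ∈ T[0,4] ⇒ YES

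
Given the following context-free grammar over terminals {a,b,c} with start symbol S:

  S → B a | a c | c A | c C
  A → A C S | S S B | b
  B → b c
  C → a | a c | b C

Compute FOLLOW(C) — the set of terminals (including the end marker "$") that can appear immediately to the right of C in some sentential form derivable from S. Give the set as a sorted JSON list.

Compute FIRST by fixpoint:
round 1:
  A via A→b: +{b}
  B via B→b c: +{b}
  C via C→a: +{a}
  C via C→b C: +{b}
  S via S→B a: +{b}
  S via S→a c: +{a}
  S via S→c A: +{c}
  FIRST[S]={a,b,c}  FIRST[A]={b}  FIRST[B]={b}  FIRST[C]={a,b}
round 2:
  A via A→S S B: +{a,c}
  FIRST[S]={a,b,c}  FIRST[A]={a,b,c}  FIRST[B]={b}  FIRST[C]={a,b}
round 3: (no change)
  FIRST[S]={a,b,c}  FIRST[A]={a,b,c}  FIRST[B]={b}  FIRST[C]={a,b}

FOLLOW sets:
FOLLOW(S) := {$}
pass 1:
  A→A C S: FOLLOW(A) ⊇ FIRST(C) = {a,b}; new: +{a,b}
  A→A C S: FOLLOW(C) ⊇ FIRST(S) = {a,b,c}; new: +{a,b,c}
  A→A C S: FOLLOW(S) ⊇ FOLLOW(A) ⊇ {a,b}; new: +{a,b}
  A→S S B: FOLLOW(S) ⊇ FIRST(S) = {a,b,c}; new: +{c}
  A→S S B: FOLLOW(B) ⊇ FOLLOW(A) ⊇ {a,b}; new: +{a,b}
  S→c A: FOLLOW(A) ⊇ FOLLOW(S) ⊇ {$,a,b,c}; new: +{$,c}
  S→c C: FOLLOW(C) ⊇ FOLLOW(S) ⊇ {$,a,b,c}; new: +{$}
  FOLLOW[S]={$,a,b,c}  FOLLOW[A]={$,a,b,c}  FOLLOW[B]={a,b}  FOLLOW[C]={$,a,b,c}
pass 2:
  A→S S B: FOLLOW(B) ⊇ FOLLOW(A) ⊇ {$,a,b,c}; new: +{$,c}
  FOLLOW[S]={$,a,b,c}  FOLLOW[A]={$,a,b,c}  FOLLOW[B]={$,a,b,c}  FOLLOW[C]={$,a,b,c}
pass 3: (stable)
  FOLLOW[S]={$,a,b,c}  FOLLOW[A]={$,a,b,c}  FOLLOW[B]={$,a,b,c}  FOLLOW[C]={$,a,b,c}

FOLLOW(C) = ["$", "a", "b", "c"]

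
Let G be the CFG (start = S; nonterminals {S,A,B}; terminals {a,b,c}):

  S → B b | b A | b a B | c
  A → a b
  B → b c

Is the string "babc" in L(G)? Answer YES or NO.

Convert to CNF:
  S -> B T1 | T1 A | T1 X3 | c
  A -> T0 T1
  B -> T1 T2
  T0 -> a
  T1 -> b
  T2 -> c
  X3 -> T0 B

CYK table (by increasing span):
  T[0,0] 'b' = {T1}  orig:{}
  T[1,1] 'a' = {T0}  orig:{}
  T[2,2] 'b' = {T1}  orig:{}
  T[3,3] 'c' = {S,T2}  orig:{S}
  T[0,1] 'ba' = ∅
  T[1,2] 'ab' = {A}
  T[2,3] 'bc' = {B}
  T[0,2] 'bab' = {S}
  T[1,3] 'abc' = {X3}  orig:{}
  T[0,3] 'babc' = {S}

S ∈ T[0,3] ⇒ YES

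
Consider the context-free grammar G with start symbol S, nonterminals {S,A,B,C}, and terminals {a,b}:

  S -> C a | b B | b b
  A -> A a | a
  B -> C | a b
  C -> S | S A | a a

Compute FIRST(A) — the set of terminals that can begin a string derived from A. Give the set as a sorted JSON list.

Compute FIRST by fixpoint:
[1]
  A via A→a: +{a}
  B via B→a b: +{a}
  C via C→a a: +{a}
  S via S→C a: +{a}
  S via S→b B: +{b}
  FIRST(S)={a,b}  FIRST(A)={a}  FIRST(B)={a}  FIRST(C)={a}
[2]
  C via C→S: +{b}
  FIRST(S)={a,b}  FIRST(A)={a}  FIRST(B)={a}  FIRST(C)={a,b}
[3]
  B via B→C: +{b}
  FIRST(S)={a,b}  FIRST(A)={a}  FIRST(B)={a,b}  FIRST(C)={a,b}
[4] — fixpoint
  FIRST(S)={a,b}  FIRST(A)={a}  FIRST(B)={a,b}  FIRST(C)={a,b}

FIRST(A) = ["a"]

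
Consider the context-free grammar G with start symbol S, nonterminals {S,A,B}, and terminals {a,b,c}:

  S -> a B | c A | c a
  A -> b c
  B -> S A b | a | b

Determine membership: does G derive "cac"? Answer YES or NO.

Convert to CNF:
  S -> T1 A | T1 T2 | T2 B
  A -> T0 T1
  B -> S X3 | a | b
  T0 -> b
  T1 -> c
  T2 -> a
  X3 -> A T0

Fill CYK table bottom-up:
  [0..0]={T1}  "c"  orig:{}
  [1..1]={B,T2}  "a"  orig:{B}
  [2..2]={T1}  "c"  orig:{}
  [0..1]={S}  "ca"
  [1..2]=∅  "ac"
  [0..2]=∅  "cac"

S ∉ T[0,2] ⇒ NO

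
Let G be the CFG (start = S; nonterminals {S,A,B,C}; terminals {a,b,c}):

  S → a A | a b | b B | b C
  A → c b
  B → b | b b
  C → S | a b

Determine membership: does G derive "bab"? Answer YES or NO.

Convert to CNF:
  S -> T1 B | T1 C | T2 A | T2 T1
  A -> T0 T1
  B -> T1 T1 | b
  C -> T1 B | T1 C | T2 A | T2 T1
  T0 -> c
  T1 -> b
  T2 -> a

CYK table (by increasing span):
  T[0,0] 'b' = {B,T1}  orig:{B}
  T[1,1] 'a' = {T2}  orig:{}
  T[2,2] 'b' = {B,T1}  orig:{B}
  T[0,1] 'ba' = ∅
  T[1,2] 'ab' = {C,S}
  T[0,2] 'bab' = {C,S}

S ∈ T[0,2] ⇒ YES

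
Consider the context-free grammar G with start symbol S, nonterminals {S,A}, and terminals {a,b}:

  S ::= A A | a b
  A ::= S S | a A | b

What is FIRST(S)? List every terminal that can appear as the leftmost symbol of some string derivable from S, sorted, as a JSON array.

Compute FIRST by fixpoint:
[1]
  A via A→a A: +{a}
  A via A→b: +{b}
  S via S→A A: +{a,b}
  FIRST[S]={a,b}  FIRST[A]={a,b}
[2] done
  FIRST[S]={a,b}  FIRST[A]={a,b}

FIRST(S) = ["a", "b"]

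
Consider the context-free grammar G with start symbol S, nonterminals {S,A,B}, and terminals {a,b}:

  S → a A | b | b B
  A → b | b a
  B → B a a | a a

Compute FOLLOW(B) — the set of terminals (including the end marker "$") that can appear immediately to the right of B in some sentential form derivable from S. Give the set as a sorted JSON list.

Compute FIRST by fixpoint:
round 1:
  A via A→b: +{b}
  B via B→a a: +{a}
  S via S→a A: +{a}
  S via S→b: +{b}
  S: {a,b}  A: {b}  B: {a}
round 2: — fixpoint
  S: {a,b}  A: {b}  B: {a}

Compute FOLLOW by fixpoint:
initialize: $ ∈ FOLLOW(S)
round 1:
  B→B a a: FOLLOW(B) ⊇ FIRST(a) = {a}; new: +{a}
  S→a A: FOLLOW(A) ⊇ FOLLOW(S) ⊇ {$}; new: +{$}
  S→b B: FOLLOW(B) ⊇ FOLLOW(S) ⊇ {$}; new: +{$}
  FOLLOW(S)={$}  FOLLOW(A)={$}  FOLLOW(B)={$,a}
round 2: done
  FOLLOW(S)={$}  FOLLOW(A)={$}  FOLLOW(B)={$,a}

FOLLOW(B) = ["$", "a"]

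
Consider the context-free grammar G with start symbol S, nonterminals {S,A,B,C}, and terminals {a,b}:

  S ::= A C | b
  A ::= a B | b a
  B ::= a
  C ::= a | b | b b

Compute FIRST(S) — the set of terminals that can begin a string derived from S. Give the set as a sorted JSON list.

FIRST iteration:
iter 1:
  A via A→a B: +{a}
  A via A→b a: +{b}
  B via B→a: +{a}
  C via C→a: +{a}
  C via C→b: +{b}
  S via S→A C: +{a,b}
  FIRST[S]={a,b}  FIRST[A]={a,b}  FIRST[B]={a}  FIRST[C]={a,b}
iter 2: (stable)
  FIRST[S]={a,b}  FIRST[A]={a,b}  FIRST[B]={a}  FIRST[C]={a,b}

FIRST(S) = ["a", "b"]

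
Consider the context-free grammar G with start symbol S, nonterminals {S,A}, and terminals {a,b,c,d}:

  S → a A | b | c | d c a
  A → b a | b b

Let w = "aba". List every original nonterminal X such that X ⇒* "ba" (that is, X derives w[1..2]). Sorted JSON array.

CNF form of G:
  S -> T1 A | T2 X4 | b | c
  A -> T0 T0 | T0 T1
  T0 -> b
  T1 -> a
  T2 -> d
  T3 -> c
  X4 -> T3 T1

CYK table (by increasing span) — only the sub-triangle for w[1..2]:
  T[1,1] 'b' = {S,T0}  orig:{S}
  T[2,2] 'a' = {T1}  orig:{}
  T[1,2] 'ba' = {A}

Original NTs in T[1,2] deriving "ba": ["A"]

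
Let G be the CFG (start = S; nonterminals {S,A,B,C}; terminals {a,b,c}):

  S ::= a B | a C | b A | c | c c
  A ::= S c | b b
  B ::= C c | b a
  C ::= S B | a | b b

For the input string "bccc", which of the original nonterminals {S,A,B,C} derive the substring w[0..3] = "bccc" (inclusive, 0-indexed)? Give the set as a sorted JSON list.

Convert to CNF:
  S -> T0 T0 | T1 A | T2 B | T2 C | c
  A -> S T0 | T1 T1
  B -> C T0 | T1 T2
  C -> S B | T1 T1 | a
  T0 -> c
  T1 -> b
  T2 -> a

Fill CYK table bottom-up — only the sub-triangle for w[0..3]:
  T[0,0] 'b' = {T1}  orig:{}
  T[1,1] 'c' = {S,T0}  orig:{S}
  T[2,2] 'c' = {S,T0}  orig:{S}
  T[3,3] 'c' = {S,T0}  orig:{S}
  T[0,1] 'bc' = ∅
  T[1,2] 'cc' = {A,S}
  T[2,3] 'cc' = {A,S}
  T[0,2] 'bcc' = {S}
  T[1,3] 'ccc' = {A}
  T[0,3] 'bccc' = {A,S}

Original NTs in T[0,3] deriving "bccc": ["A", "S"]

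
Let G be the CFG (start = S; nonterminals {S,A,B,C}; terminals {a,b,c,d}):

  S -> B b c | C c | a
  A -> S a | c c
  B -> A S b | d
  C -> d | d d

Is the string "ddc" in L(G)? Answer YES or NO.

CNF form of G:
  S -> B X5 | C T1 | a
  A -> S T0 | T1 T1
  B -> A X4 | d
  C -> T3 T3 | d
  T0 -> a
  T1 -> c
  T2 -> b
  T3 -> d
  X4 -> S T2
  X5 -> T2 T1

Fill CYK table bottom-up:
  T[0,0] 'd' = {B,C,T3}  orig:{B,C}
  T[1,1] 'd' = {B,C,T3}  orig:{B,C}
  T[2,2] 'c' = {T1}  orig:{}
  T[0,1] 'dd' = {C}
  T[1,2] 'dc' = {S}
  T[0,2] 'ddc' = {S}

S ∈ T[0,2] ⇒ YES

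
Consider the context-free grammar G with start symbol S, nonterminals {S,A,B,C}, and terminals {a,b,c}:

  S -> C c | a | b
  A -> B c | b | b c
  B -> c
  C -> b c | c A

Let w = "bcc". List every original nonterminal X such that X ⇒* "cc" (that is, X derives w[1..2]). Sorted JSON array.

Convert to CNF:
  S -> C T0 | a | b
  A -> B T0 | T1 T0 | b
  B -> c
  C -> T0 A | T1 T0
  T0 -> c
  T1 -> b

CYK fill, restricted to cells inside w[1..2]:
  T[1,1] 'c' = {B,T0}  orig:{B}
  T[2,2] 'c' = {B,T0}  orig:{B}
  T[1,2] 'cc' = {A}

Original NTs in T[1,2] deriving "cc": ["A"]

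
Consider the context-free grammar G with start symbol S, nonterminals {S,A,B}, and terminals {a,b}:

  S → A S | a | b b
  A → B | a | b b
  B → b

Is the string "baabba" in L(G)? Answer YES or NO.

Convert to CNF:
  S -> A S | T0 T0 | a
  A -> T0 T0 | a | b
  B -> b
  T0 -> b

CYK fill:
  [0..0]={A,B,T0}  "b"  orig:{A,B}
  [1..1]={A,S}  "a"
  [2..2]={A,S}  "a"
  [3..3]={A,B,T0}  "b"  orig:{A,B}
  [4..4]={A,B,T0}  "b"  orig:{A,B}
  [5..5]={A,S}  "a"
  [0..1]={S}  "ba"
  [1..2]={S}  "aa"
  [2..3]=∅  "ab"
  [3..4]={A,S}  "bb"
  [4..5]={S}  "ba"
  [0..2]={S}  "baa"
  [1..3]=∅  "aab"
  [2..4]={S}  "abb"
  [3..5]={S}  "bba"
  [0..3]=∅  "baab"
  [1..4]={S}  "aabb"
  [2..5]={S}  "abba"
  [0..4]={S}  "baabb"
  [1..5]={S}  "aabba"
  [0..5]={S}  "baabba"

S ∈ T[0,5] ⇒ YES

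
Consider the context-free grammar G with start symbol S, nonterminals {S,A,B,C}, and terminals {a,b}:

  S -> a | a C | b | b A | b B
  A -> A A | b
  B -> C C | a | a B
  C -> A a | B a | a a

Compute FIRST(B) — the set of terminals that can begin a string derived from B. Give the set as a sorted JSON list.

FIRST sets, iterate to fixpoint:
round 1:
  A via A→b: +{b}
  B via B→a: +{a}
  C via C→A a: +{b}
  C via C→B a: +{a}
  S via S→a: +{a}
  S via S→b: +{b}
  S: {a,b}  A: {b}  B: {a}  C: {a,b}
round 2:
  B via B→C C: +{b}
  S: {a,b}  A: {b}  B: {a,b}  C: {a,b}
round 3: (stable)
  S: {a,b}  A: {b}  B: {a,b}  C: {a,b}

FIRST(B) = ["a", "b"]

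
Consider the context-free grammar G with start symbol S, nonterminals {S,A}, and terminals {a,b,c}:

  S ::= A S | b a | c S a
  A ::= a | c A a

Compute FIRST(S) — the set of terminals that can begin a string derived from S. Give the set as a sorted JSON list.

FIRST sets, iterate to fixpoint:
round 1:
  A via A→a: +{a}
  A via A→c A a: +{c}
  S via S→A S: +{a,c}
  S via S→b a: +{b}
  FIRST(S)={a,b,c}  FIRST(A)={a,c}
round 2: done
  FIRST(S)={a,b,c}  FIRST(A)={a,c}

FIRST(S) = ["a", "b", "c"]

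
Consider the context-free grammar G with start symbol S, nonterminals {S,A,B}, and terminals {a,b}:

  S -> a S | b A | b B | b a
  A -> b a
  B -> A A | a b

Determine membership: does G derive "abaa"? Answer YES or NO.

Convert to CNF:
  S -> T0 A | T0 B | T0 T1 | T1 S
  A -> T0 T1
  B -> A A | T1 T0
  T0 -> b
  T1 -> a

CYK table (by increasing span):
  [0..0]={T1}  "a"  orig:{}
  [1..1]={T0}  "b"  orig:{}
  [2..2]={T1}  "a"  orig:{}
  [3..3]={T1}  "a"  orig:{}
  [0..1]={B}  "ab"
  [1..2]={A,S}  "ba"
  [2..3]=∅  "aa"
  [0..2]={S}  "aba"
  [1..3]=∅  "baa"
  [0..3]=∅  "abaa"

S ∉ T[0,3] ⇒ NO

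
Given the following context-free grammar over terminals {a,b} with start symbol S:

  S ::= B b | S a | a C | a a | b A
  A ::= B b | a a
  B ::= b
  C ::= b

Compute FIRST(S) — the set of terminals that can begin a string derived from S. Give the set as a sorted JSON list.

Compute FIRST by fixpoint:
pass 1:
  A via A→a a: +{a}
  B via B→b: +{b}
  C via C→b: +{b}
  S via S→B b: +{b}
  S via S→a C: +{a}
  FIRST(S)={a,b}  FIRST(A)={a}  FIRST(B)={b}  FIRST(C)={b}
pass 2:
  A via A→B b: +{b}
  FIRST(S)={a,b}  FIRST(A)={a,b}  FIRST(B)={b}  FIRST(C)={b}
pass 3: done
  FIRST(S)={a,b}  FIRST(A)={a,b}  FIRST(B)={b}  FIRST(C)={b}

FIRST(S) = ["a", "b"]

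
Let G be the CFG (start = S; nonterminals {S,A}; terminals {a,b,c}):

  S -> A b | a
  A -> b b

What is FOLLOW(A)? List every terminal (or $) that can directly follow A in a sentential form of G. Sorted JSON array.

FIRST iteration:
pass 1:
  A via A→b b: +{b}
  S via S→A b: +{b}
  S via S→a: +{a}
  FIRST[S]={a,b}  FIRST[A]={b}
pass 2: done
  FIRST[S]={a,b}  FIRST[A]={b}

FOLLOW iteration:
FOLLOW(S) := {$}
pass 1:
  S→A b: FOLLOW(A) ⊇ FIRST(b) = {b}; new: +{b}
  S: {$}  A: {b}
pass 2: (no change)
  S: {$}  A: {b}

FOLLOW(A) = ["b"]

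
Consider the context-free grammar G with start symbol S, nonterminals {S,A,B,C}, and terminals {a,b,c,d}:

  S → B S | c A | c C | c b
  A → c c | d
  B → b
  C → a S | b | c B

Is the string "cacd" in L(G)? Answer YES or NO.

CNF form of G:
  S -> B S | T0 A | T0 C | T0 T2
  A -> T0 T0 | d
  B -> b
  C -> T0 B | T1 S | b
  T0 -> c
  T1 -> a
  T2 -> b

CYK fill:
  cell(0,0) c: {T0}  orig:{}
  cell(1,1) a: {T1}  orig:{}
  cell(2,2) c: {T0}  orig:{}
  cell(3,3) d: {A}
  cell(0,1) ca: ∅
  cell(1,2) ac: ∅
  cell(2,3) cd: {S}
  cell(0,2) cac: ∅
  cell(1,3) acd: {C}
  cell(0,3) cacd: {S}

S ∈ T[0,3] ⇒ YES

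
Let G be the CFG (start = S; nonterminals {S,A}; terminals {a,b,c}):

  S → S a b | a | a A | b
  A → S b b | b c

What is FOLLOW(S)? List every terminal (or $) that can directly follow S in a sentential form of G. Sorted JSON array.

FIRST sets, iterate to fixpoint:
pass 1:
  A via A→b c: +{b}
  S via S→a: +{a}
  S via S→b: +{b}
  FIRST[S]={a,b}  FIRST[A]={b}
pass 2:
  A via A→S b b: +{a}
  FIRST[S]={a,b}  FIRST[A]={a,b}
pass 3: done
  FIRST[S]={a,b}  FIRST[A]={a,b}

FOLLOW iteration:
initialize: $ ∈ FOLLOW(S)
round 1:
  A→S b b: FOLLOW(S) ⊇ FIRST(b) = {b}; new: +{b}
  S→S a b: FOLLOW(S) ⊇ FIRST(a) = {a}; new: +{a}
  S→a A: FOLLOW(A) ⊇ FOLLOW(S) ⊇ {$,a,b}; new: +{$,a,b}
  FOLLOW(S)={$,a,b}  FOLLOW(A)={$,a,b}
round 2: (no change)
  FOLLOW(S)={$,a,b}  FOLLOW(A)={$,a,b}

FOLLOW(S) = ["$", "a", "b"]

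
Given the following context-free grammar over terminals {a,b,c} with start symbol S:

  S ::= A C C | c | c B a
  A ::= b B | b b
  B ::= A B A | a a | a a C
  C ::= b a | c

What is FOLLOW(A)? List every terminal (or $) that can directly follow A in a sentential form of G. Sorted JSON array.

FIRST sets, iterate to fixpoint:
[1]
  A via A→b B: +{b}
  B via B→A B A: +{b}
  B via B→a a: +{a}
  C via C→b a: +{b}
  C via C→c: +{c}
  S via S→A C C: +{b}
  S via S→c: +{c}
  FIRST[S]={b,c}  FIRST[A]={b}  FIRST[B]={a,b}  FIRST[C]={b,c}
[2] — fixpoint
  FIRST[S]={b,c}  FIRST[A]={b}  FIRST[B]={a,b}  FIRST[C]={b,c}

FOLLOW iteration:
seed FOLLOW(S) with $
iter 1:
  B→A B A: FOLLOW(A) ⊇ FIRST(B) = {a,b}; new: +{a,b}
  B→A B A: FOLLOW(B) ⊇ FIRST(A) = {b}; new: +{b}
  B→a a C: FOLLOW(C) ⊇ FOLLOW(B) ⊇ {b}; new: +{b}
  S→A C C: FOLLOW(A) ⊇ FIRST(C) = {b,c}; new: +{c}
  S→A C C: FOLLOW(C) ⊇ FIRST(C) = {b,c}; new: +{c}
  S→A C C: FOLLOW(C) ⊇ FOLLOW(S) ⊇ {$}; new: +{$}
  S→c B a: FOLLOW(B) ⊇ FIRST(a) = {a}; new: +{a}
  S: {$}  A: {a,b,c}  B: {a,b}  C: {$,b,c}
iter 2:
  A→b B: FOLLOW(B) ⊇ FOLLOW(A) ⊇ {a,b,c}; new: +{c}
  B→a a C: FOLLOW(C) ⊇ FOLLOW(B) ⊇ {a,b,c}; new: +{a}
  S: {$}  A: {a,b,c}  B: {a,b,c}  C: {$,a,b,c}
iter 3: — fixpoint
  S: {$}  A: {a,b,c}  B: {a,b,c}  C: {$,a,b,c}

FOLLOW(A) = ["a", "b", "c"]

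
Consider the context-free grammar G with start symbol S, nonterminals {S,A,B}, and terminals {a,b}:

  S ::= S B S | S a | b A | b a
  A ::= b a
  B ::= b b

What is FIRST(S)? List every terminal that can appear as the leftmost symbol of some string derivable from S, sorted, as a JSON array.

FIRST sets, iterate to fixpoint:
[1]
  A via A→b a: +{b}
  B via B→b b: +{b}
  S via S→b A: +{b}
  FIRST[S]={b}  FIRST[A]={b}  FIRST[B]={b}
[2] (no change)
  FIRST[S]={b}  FIRST[A]={b}  FIRST[B]={b}

FIRST(S) = ["b"]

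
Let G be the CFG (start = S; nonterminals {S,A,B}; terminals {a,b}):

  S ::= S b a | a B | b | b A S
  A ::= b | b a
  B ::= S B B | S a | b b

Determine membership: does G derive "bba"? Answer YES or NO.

CNF form of G:
  S -> S X3 | T0 X4 | T1 B | b
  A -> T0 T1 | b
  B -> S T1 | S X2 | T0 T0
  T0 -> b
  T1 -> a
  X2 -> B B
  X3 -> T0 T1
  X4 -> A S

Fill CYK table bottom-up:
  T[0,0] 'b' = {A,S,T0}  orig:{A,S}
  T[1,1] 'b' = {A,S,T0}  orig:{A,S}
  T[2,2] 'a' = {T1}  orig:{}
  T[0,1] 'bb' = {B,X4}  orig:{B}
  T[1,2] 'ba' = {A,B,X3}  orig:{A,B}
  T[0,2] 'bba' = {S}

S ∈ T[0,2] ⇒ YES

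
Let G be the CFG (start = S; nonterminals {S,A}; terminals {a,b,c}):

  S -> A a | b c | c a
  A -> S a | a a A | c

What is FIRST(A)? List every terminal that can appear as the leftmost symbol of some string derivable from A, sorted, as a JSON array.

Compute FIRST by fixpoint:
pass 1:
  A via A→a a A: +{a}
  A via A→c: +{c}
  S via S→A a: +{a,c}
  S via S→b c: +{b}
  FIRST[S]={a,b,c}  FIRST[A]={a,c}
pass 2:
  A via A→S a: +{b}
  FIRST[S]={a,b,c}  FIRST[A]={a,b,c}
pass 3: — fixpoint
  FIRST[S]={a,b,c}  FIRST[A]={a,b,c}

FIRST(A) = ["a", "b", "c"]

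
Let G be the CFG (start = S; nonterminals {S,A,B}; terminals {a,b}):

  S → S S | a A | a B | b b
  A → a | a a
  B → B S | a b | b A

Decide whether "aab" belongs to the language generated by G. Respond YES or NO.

CNF form of G:
  S -> S S | T0 A | T0 B | T1 T1
  A -> T0 T0 | a
  B -> B S | T0 T1 | T1 A
  T0 -> a
  T1 -> b

CYK fill:
  T[0,0] 'a' = {A,T0}  orig:{A}
  T[1,1] 'a' = {A,T0}  orig:{A}
  T[2,2] 'b' = {T1}  orig:{}
  T[0,1] 'aa' = {A,S}
  T[1,2] 'ab' = {B}
  T[0,2] 'aab' = {S}

S ∈ T[0,2] ⇒ YES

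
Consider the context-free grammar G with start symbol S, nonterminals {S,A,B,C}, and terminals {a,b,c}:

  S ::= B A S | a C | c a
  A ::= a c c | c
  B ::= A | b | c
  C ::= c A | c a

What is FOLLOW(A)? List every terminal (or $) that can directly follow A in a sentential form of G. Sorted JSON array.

FIRST iteration:
round 1:
  A via A→a c c: +{a}
  A via A→c: +{c}
  B via B→A: +{a,c}
  B via B→b: +{b}
  C via C→c A: +{c}
  S via S→B A S: +{a,b,c}
  S: {a,b,c}  A: {a,c}  B: {a,b,c}  C: {c}
round 2: (no change)
  S: {a,b,c}  A: {a,c}  B: {a,b,c}  C: {c}

FOLLOW sets:
initialize: $ ∈ FOLLOW(S)
round 1:
  S→B A S: FOLLOW(B) ⊇ FIRST(A) = {a,c}; new: +{a,c}
  S→B A S: FOLLOW(A) ⊇ FIRST(S) = {a,b,c}; new: +{a,b,c}
  S→a C: FOLLOW(C) ⊇ FOLLOW(S) ⊇ {$}; new: +{$}
  S: {$}  A: {a,b,c}  B: {a,c}  C: {$}
round 2:
  C→c A: FOLLOW(A) ⊇ FOLLOW(C) ⊇ {$}; new: +{$}
  S: {$}  A: {$,a,b,c}  B: {a,c}  C: {$}
round 3: (stable)
  S: {$}  A: {$,a,b,c}  B: {a,c}  C: {$}

FOLLOW(A) = ["$", "a", "b", "c"]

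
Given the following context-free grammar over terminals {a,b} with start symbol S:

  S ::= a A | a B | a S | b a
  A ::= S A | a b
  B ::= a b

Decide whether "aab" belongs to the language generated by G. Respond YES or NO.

CNF form of G:
  S -> T0 A | T0 B | T0 S | T1 T0
  A -> S A | T0 T1
  B -> T0 T1
  T0 -> a
  T1 -> b

CYK table (by increasing span):
  T[0,0] 'a' = {T0}  orig:{}
  T[1,1] 'a' = {T0}  orig:{}
  T[2,2] 'b' = {T1}  orig:{}
  T[0,1] 'aa' = ∅
  T[1,2] 'ab' = {A,B}
  T[0,2] 'aab' = {S}

S ∈ T[0,2] ⇒ YES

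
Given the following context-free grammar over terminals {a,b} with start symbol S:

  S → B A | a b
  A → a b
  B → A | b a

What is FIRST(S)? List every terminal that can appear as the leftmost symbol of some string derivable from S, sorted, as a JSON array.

Compute FIRST by fixpoint:
[1]
  A via A→a b: +{a}
  B via B→A: +{a}
  B via B→b a: +{b}
  S via S→B A: +{a,b}
  S: {a,b}  A: {a}  B: {a,b}
[2] done
  S: {a,b}  A: {a}  B: {a,b}

FIRST(S) = ["a", "b"]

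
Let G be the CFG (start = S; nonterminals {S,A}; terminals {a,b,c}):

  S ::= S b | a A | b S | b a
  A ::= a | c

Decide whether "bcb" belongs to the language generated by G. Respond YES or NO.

Convert to CNF:
  S -> S T0 | T0 S | T0 T1 | T1 A
  A -> a | c
  T0 -> b
  T1 -> a

CYK fill:
  [0..0]={T0}  "b"  orig:{}
  [1..1]={A}  "c"
  [2..2]={T0}  "b"  orig:{}
  [0..1]=∅  "bc"
  [1..2]=∅  "cb"
  [0..2]=∅  "bcb"

S ∉ T[0,2] ⇒ NO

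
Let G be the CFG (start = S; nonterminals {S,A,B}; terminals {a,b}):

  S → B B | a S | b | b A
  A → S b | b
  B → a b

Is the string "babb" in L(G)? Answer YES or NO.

Convert to CNF:
  S -> B B | T0 A | T1 S | b
  A -> S T0 | b
  B -> T1 T0
  T0 -> b
  T1 -> a

Fill CYK table bottom-up:
  [0..0]={A,S,T0}  "b"  orig:{A,S}
  [1..1]={T1}  "a"  orig:{}
  [2..2]={A,S,T0}  "b"  orig:{A,S}
  [3..3]={A,S,T0}  "b"  orig:{A,S}
  [0..1]=∅  "ba"
  [1..2]={B,S}  "ab"
  [2..3]={A,S}  "bb"
  [0..2]=∅  "bab"
  [1..3]={A,S}  "abb"
  [0..3]={S}  "babb"

S ∈ T[0,3] ⇒ YES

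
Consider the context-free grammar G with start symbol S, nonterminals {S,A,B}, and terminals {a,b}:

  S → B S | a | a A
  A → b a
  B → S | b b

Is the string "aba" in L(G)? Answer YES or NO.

CNF form of G:
  S -> B S | T1 A | a
  A -> T0 T1
  B -> B S | T0 T0 | T1 A | a
  T0 -> b
  T1 -> a

CYK table (by increasing span):
  T[0,0] 'a' = {B,S,T1}  orig:{B,S}
  T[1,1] 'b' = {T0}  orig:{}
  T[2,2] 'a' = {B,S,T1}  orig:{B,S}
  T[0,1] 'ab' = ∅
  T[1,2] 'ba' = {A}
  T[0,2] 'aba' = {B,S}

S ∈ T[0,2] ⇒ YES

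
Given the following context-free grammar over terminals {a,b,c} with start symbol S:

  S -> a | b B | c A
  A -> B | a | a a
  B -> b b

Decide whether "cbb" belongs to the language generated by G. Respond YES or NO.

CNF form of G:
  S -> T1 B | T2 A | a
  A -> T0 T0 | T1 T1 | a
  B -> T1 T1
  T0 -> a
  T1 -> b
  T2 -> c

CYK table (by increasing span):
  T[0,0] 'c' = {T2}  orig:{}
  T[1,1] 'b' = {T1}  orig:{}
  T[2,2] 'b' = {T1}  orig:{}
  T[0,1] 'cb' = ∅
  T[1,2] 'bb' = {A,B}
  T[0,2] 'cbb' = {S}

S ∈ T[0,2] ⇒ YES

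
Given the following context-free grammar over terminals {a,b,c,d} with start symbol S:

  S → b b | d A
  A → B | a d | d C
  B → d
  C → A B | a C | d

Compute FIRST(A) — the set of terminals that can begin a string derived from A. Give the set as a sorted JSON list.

Compute FIRST by fixpoint:
round 1:
  A via A→a d: +{a}
  A via A→d C: +{d}
  B via B→d: +{d}
  C via C→A B: +{a,d}
  S via S→b b: +{b}
  S via S→d A: +{d}
  FIRST[S]={b,d}  FIRST[A]={a,d}  FIRST[B]={d}  FIRST[C]={a,d}
round 2: (no change)
  FIRST[S]={b,d}  FIRST[A]={a,d}  FIRST[B]={d}  FIRST[C]={a,d}

FIRST(A) = ["a", "d"]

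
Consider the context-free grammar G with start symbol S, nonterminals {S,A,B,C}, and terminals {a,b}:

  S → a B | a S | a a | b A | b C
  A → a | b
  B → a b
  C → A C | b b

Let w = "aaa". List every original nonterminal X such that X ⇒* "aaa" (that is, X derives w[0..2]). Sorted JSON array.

Convert to CNF:
  S -> T0 B | T0 S | T0 T0 | T1 A | T1 C
  A -> a | b
  B -> T0 T1
  C -> A C | T1 T1
  T0 -> a
  T1 -> b

CYK fill (cells [i..j] with 0 ≤ i ≤ j ≤ 2 only):
  T[0,0] 'a' = {A,T0}  orig:{A}
  T[1,1] 'a' = {A,T0}  orig:{A}
  T[2,2] 'a' = {A,T0}  orig:{A}
  T[0,1] 'aa' = {S}
  T[1,2] 'aa' = {S}
  T[0,2] 'aaa' = {S}

Original NTs in T[0,2] deriving "aaa": ["S"]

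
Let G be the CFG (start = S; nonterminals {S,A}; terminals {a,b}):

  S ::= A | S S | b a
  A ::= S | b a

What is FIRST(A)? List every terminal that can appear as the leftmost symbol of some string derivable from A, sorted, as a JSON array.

Compute FIRST by fixpoint:
iter 1:
  A via A→b a: +{b}
  S via S→A: +{b}
  S: {b}  A: {b}
iter 2: done
  S: {b}  A: {b}

FIRST(A) = ["b"]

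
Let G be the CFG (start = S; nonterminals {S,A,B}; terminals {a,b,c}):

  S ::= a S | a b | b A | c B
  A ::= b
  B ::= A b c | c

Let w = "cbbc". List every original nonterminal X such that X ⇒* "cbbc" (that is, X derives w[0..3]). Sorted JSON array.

CNF form of G:
  S -> T0 A | T1 B | T2 S | T2 T0
  A -> b
  B -> A X3 | c
  T0 -> b
  T1 -> c
  T2 -> a
  X3 -> T0 T1

Fill CYK table bottom-up (cells [i..j] with 0 ≤ i ≤ j ≤ 3 only):
  [0..0]={B,T1}  "c"  orig:{B}
  [1..1]={A,T0}  "b"  orig:{A}
  [2..2]={A,T0}  "b"  orig:{A}
  [3..3]={B,T1}  "c"  orig:{B}
  [0..1]=∅  "cb"
  [1..2]={S}  "bb"
  [2..3]={X3}  "bc"  orig:{}
  [0..2]=∅  "cbb"
  [1..3]={B}  "bbc"
  [0..3]={S}  "cbbc"

Original NTs in T[0,3] deriving "cbbc": ["S"]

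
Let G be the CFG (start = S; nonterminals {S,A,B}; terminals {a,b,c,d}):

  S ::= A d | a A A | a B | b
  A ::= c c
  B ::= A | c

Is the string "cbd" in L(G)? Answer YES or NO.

CNF form of G:
  S -> A T1 | T2 B | T2 X3 | b
  A -> T0 T0
  B -> T0 T0 | c
  T0 -> c
  T1 -> d
  T2 -> a
  X3 -> A A

CYK fill:
  cell(0,0) c: {B,T0}  orig:{B}
  cell(1,1) b: {S}
  cell(2,2) d: {T1}  orig:{}
  cell(0,1) cb: ∅
  cell(1,2) bd: ∅
  cell(0,2) cbd: ∅

S ∉ T[0,2] ⇒ NO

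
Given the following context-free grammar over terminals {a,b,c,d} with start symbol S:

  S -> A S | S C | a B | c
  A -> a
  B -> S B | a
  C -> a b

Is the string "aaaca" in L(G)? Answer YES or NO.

CNF form of G:
  S -> A S | S C | T0 B | c
  A -> a
  B -> S B | a
  C -> T0 T1
  T0 -> a
  T1 -> b

CYK table (by increasing span):
  T[0,0] 'a' = {A,B,T0}  orig:{A,B}
  T[1,1] 'a' = {A,B,T0}  orig:{A,B}
  T[2,2] 'a' = {A,B,T0}  orig:{A,B}
  T[3,3] 'c' = {S}
  T[4,4] 'a' = {A,B,T0}  orig:{A,B}
  T[0,1] 'aa' = {S}
  T[1,2] 'aa' = {S}
  T[2,3] 'ac' = {S}
  T[3,4] 'ca' = {B}
  T[0,2] 'aaa' = {B,S}
  T[1,3] 'aac' = {S}
  T[2,4] 'aca' = {B,S}
  T[0,3] 'aaac' = {S}
  T[1,4] 'aaca' = {B,S}
  T[0,4] 'aaaca' = {B,S}

S ∈ T[0,4] ⇒ YES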